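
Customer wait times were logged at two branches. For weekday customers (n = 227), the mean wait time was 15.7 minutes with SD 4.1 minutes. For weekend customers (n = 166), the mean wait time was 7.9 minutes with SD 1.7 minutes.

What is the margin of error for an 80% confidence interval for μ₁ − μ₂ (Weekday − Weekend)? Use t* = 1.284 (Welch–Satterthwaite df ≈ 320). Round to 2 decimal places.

Standard errors of each mean: 4.1/√227 = 0.2721 and 1.7/√166 = 0.1319.
SE(x̄₁ − x̄₂) = √(0.2721² + 0.1319²) = 0.3024 for independent samples with unequal variances.
With t* = 1.284, the margin is 1.284 × 0.3024 = 0.3883.

0.39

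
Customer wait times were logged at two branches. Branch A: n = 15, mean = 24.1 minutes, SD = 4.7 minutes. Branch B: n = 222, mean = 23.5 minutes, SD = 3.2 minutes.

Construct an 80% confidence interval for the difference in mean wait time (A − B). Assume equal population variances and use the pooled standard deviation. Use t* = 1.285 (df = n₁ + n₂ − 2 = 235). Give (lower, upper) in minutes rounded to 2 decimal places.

Pooled variance s_p² = [14·4.7² + 221·3.2²] / (15+222−2) = 10.9460, so s_p = 3.3085.
SE_diff = s_p·√(1/n₁ + 1/n₂) = 3.3085·√(1/15 + 1/222) = 0.8826.
t* = 1.285; margin = 1.285 × 0.8826 = 1.1341.
Difference = 24.1 − 23.5 = 0.6000.
0.6000 ± 1.1341 → (-0.53, 1.73).

(-0.53, 1.73)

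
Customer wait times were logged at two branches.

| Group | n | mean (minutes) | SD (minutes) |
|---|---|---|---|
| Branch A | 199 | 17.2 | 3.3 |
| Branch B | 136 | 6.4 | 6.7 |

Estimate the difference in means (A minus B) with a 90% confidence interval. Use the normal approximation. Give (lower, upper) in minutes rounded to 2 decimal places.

SE₁ = s₁/√n₁ = 3.3/√199 = 0.2339; SE₂ = 6.7/√136 = 0.5745.
Independent samples, unequal variances: SE_diff = √(SE₁² + SE₂²) = √(0.05470921 + 0.33005025) = 0.6203.
z* = 1.645, so margin of error = 1.645 × 0.6203 = 1.0204.
Difference in means = 17.2 − 6.4 = 10.8000.
10.8000 ± 1.0204 → (9.78, 11.82).

(9.78, 11.82)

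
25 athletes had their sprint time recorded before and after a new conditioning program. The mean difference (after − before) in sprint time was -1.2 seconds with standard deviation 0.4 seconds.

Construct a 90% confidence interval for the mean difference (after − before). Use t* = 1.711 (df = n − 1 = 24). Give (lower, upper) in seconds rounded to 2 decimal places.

This is a matched-pairs design, so SE = s_d/√n = 0.4/√25 = 0.0800.
Margin = 1.711 × 0.0800 = 0.1369; the interval is -1.2 ± 0.1369 = (-1.34, -1.06).

(-1.34, -1.06)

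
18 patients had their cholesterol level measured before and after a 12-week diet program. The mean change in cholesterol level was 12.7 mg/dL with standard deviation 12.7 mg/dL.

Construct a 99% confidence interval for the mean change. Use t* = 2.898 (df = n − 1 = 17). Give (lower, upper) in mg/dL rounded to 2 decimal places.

(4.03, 21.37)

Paired design: SE = s_d/√n = 12.7/√18 = 2.9934.
t* = 2.898; margin of error = 2.898 × 2.9934 = 8.6749.
12.7 ± 8.6749 → (4.03, 21.37).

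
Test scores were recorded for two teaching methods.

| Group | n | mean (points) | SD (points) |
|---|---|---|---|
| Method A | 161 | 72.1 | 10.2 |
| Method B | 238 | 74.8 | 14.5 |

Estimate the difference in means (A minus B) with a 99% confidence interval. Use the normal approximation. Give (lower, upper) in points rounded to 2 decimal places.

SE₁ = s₁/√n₁ = 10.2/√161 = 0.8039; SE₂ = 14.5/√238 = 0.9399.
Independent samples, unequal variances: SE_diff = √(SE₁² + SE₂²) = √(0.64625521 + 0.88341201) = 1.2368.
z* = 2.576, so margin of error = 2.576 × 1.2368 = 3.1860.
Difference in means = 72.1 − 74.8 = -2.7000.
-2.7000 ± 3.1860 → (-5.89, 0.49).

(-5.89, 0.49)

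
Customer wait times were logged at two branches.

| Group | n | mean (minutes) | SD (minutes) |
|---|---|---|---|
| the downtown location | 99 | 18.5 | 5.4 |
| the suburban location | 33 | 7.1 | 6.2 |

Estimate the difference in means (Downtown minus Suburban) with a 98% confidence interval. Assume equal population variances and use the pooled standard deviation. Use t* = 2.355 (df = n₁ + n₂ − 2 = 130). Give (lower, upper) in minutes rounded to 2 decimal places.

(8.75, 14.05)

s_p = √[((n₁−1)s₁² + (n₂−1)s₂²)/(n₁+n₂−2)] = √[(98·5.4² + 32·6.2²)/130] = 5.6075.
SE = 5.6075·√(1/99 + 1/33) = 1.1271.
With t* = 2.355, margin = 2.355 × 1.1271 = 2.6543.
x̄₁ − x̄₂ = 18.5 − 7.1 = 11.4000; interval 11.4000 ± 2.6543 = (8.75, 14.05).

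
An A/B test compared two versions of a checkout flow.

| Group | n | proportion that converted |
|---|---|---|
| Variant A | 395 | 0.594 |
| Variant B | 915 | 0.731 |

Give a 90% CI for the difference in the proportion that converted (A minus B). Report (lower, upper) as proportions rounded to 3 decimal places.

Each SE is √(p̂(1−p̂)/n): √(0.5940·0.4060/395) = 0.02471 and √(0.7310·0.2690/915) = 0.01466.
SE(p̂₁ − p̂₂) = √(SE₁² + SE₂²) = √(0.0006105841 + 0.0002149156) = 0.02873, since the two samples are independent.
At 90% confidence z* = 1.645; margin = 1.645 × 0.02873 = 0.04726.
The difference is 0.5940 − 0.7310 = -0.1370, so the interval is -0.1370 ± 0.04726 = (-0.184, -0.090).

(-0.184, -0.090)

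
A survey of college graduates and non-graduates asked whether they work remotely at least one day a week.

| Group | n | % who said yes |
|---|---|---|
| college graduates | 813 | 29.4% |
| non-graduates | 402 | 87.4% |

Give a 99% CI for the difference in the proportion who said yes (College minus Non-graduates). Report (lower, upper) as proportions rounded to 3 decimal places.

(-0.639, -0.521)

SE₁ = √(p̂₁(1−p̂₁)/n₁) = √(0.2940·0.7060/813) = 0.01598; SE₂ = √(0.8740·0.1260/402) = 0.01655.
Independent samples: SE of the difference = √(SE₁² + SE₂²) = √(0.0002553604 + 0.0002739025) = 0.02301.
z* for 99% confidence is 2.576, so the margin of error is 2.576 × 0.02301 = 0.05927.
Point estimate p̂₁ − p̂₂ = 0.2940 − 0.8740 = -0.5800.
-0.5800 ± 0.05927 → (-0.639, -0.521).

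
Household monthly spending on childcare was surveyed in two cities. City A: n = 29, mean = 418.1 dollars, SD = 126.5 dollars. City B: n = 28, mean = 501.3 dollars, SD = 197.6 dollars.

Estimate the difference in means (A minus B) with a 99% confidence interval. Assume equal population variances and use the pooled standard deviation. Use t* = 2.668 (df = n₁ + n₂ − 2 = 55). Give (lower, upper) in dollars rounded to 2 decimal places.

s_p = √[((n₁−1)s₁² + (n₂−1)s₂²)/(n₁+n₂−2)] = √[(28·126.5² + 27·197.6²)/55] = 165.2710.
SE = 165.2710·√(1/29 + 1/28) = 43.7881.
With t* = 2.668, margin = 2.668 × 43.7881 = 116.8267.
x̄₁ − x̄₂ = 418.1 − 501.3 = -83.2000; interval -83.2000 ± 116.8267 = (-200.03, 33.63).

(-200.03, 33.63)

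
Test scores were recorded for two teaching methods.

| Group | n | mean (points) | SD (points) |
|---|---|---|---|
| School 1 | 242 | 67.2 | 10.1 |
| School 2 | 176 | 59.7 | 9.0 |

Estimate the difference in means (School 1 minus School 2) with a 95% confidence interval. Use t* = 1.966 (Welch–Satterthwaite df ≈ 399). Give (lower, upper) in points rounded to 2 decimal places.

Standard errors of each mean: 10.1/√242 = 0.6493 and 9.0/√176 = 0.6784.
SE(x̄₁ − x̄₂) = √(0.6493² + 0.6784²) = 0.9391 for independent samples with unequal variances.
With t* = 1.966, the margin is 1.966 × 0.9391 = 1.8463.
x̄₁ − x̄₂ = 67.2 − 59.7 = 7.5000; the interval is 7.5000 ± 1.8463 = (5.65, 9.35).

(5.65, 9.35)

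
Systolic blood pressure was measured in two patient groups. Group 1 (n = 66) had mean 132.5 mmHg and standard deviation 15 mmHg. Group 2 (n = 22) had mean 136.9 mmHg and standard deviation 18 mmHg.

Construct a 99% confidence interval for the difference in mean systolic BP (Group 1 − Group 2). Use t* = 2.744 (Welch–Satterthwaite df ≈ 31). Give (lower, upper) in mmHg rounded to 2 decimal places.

Per-group SEs: s₁/√n₁ = 15/√66 = 1.8464, s₂/√n₂ = 18/√22 = 3.8376.
Unpooled SE of the difference: √(3.40919296 + 14.72717376) = 4.2587.
Margin of error = t* · SE = 2.744 × 4.2587 = 11.6859.
x̄₁ − x̄₂ = 132.5 − 136.9 = -4.4000.
CI: -4.4000 ± 11.6859 = (-16.09, 7.29).

(-16.09, 7.29)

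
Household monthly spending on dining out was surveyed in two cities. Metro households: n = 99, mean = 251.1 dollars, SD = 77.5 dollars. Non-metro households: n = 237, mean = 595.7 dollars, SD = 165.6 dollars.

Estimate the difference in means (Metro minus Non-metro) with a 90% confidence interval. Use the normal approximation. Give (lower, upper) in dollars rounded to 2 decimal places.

(-366.45, -322.75)

Per-group SEs: s₁/√n₁ = 77.5/√99 = 7.7890, s₂/√n₂ = 165.6/√237 = 10.7569.
Unpooled SE of the difference: √(60.668521 + 115.71089761) = 13.2808.
Margin of error = z* · SE = 1.645 × 13.2808 = 21.8469.
x̄₁ − x̄₂ = 251.1 − 595.7 = -344.6000.
CI: -344.6000 ± 21.8469 = (-366.45, -322.75).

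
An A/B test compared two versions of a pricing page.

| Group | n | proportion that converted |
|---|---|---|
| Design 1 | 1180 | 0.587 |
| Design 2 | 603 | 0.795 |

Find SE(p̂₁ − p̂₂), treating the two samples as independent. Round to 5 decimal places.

0.02181

The two standard errors are √(0.5870×0.4130/1180) = 0.01433 and √(0.7950×0.2050/603) = 0.01644.
Because the samples are independent, SE_diff = √(0.01433² + 0.01644²) = 0.02181.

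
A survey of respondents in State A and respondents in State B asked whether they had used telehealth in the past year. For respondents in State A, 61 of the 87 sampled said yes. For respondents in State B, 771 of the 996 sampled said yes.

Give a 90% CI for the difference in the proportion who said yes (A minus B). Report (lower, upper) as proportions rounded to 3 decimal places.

First, p̂₁ = 61/87 = 0.7011; p̂₂ = 771/996 = 0.7741.
The two standard errors are √(0.7011×0.2989/87) = 0.04908 and √(0.7741×0.2259/996) = 0.01325.
Because the samples are independent, SE_diff = √(0.04908² + 0.01325²) = 0.05084.
Using z* = 1.645 for 90%, ME = 1.645 × 0.05084 = 0.08363.
p̂₁ − p̂₂ = -0.0730; interval -0.0730 ± 0.08363 gives (-0.157, 0.011).

(-0.157, 0.011)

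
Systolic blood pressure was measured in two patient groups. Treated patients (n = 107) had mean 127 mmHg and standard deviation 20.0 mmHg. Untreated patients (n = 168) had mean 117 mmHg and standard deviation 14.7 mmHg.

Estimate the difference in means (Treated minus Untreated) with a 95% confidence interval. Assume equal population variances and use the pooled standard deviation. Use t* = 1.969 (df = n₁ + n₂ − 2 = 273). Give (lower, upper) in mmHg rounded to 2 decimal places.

s_p = √[((n₁−1)s₁² + (n₂−1)s₂²)/(n₁+n₂−2)] = √[(106·20.0² + 167·14.7²)/273] = 16.9558.
SE = 16.9558·√(1/107 + 1/168) = 2.0972.
With t* = 1.969, margin = 1.969 × 2.0972 = 4.1294.
x̄₁ − x̄₂ = 127 − 117 = 10.0000; interval 10.0000 ± 4.1294 = (5.87, 14.13).

(5.87, 14.13)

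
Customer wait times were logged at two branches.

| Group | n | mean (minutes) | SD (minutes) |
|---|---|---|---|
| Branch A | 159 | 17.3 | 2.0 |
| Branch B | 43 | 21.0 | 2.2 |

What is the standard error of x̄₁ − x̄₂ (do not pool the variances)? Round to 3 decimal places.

0.371

Per-group SEs: s₁/√n₁ = 2.0/√159 = 0.1586, s₂/√n₂ = 2.2/√43 = 0.3355.
Unpooled SE of the difference: √(0.02515396 + 0.11256025) = 0.3711.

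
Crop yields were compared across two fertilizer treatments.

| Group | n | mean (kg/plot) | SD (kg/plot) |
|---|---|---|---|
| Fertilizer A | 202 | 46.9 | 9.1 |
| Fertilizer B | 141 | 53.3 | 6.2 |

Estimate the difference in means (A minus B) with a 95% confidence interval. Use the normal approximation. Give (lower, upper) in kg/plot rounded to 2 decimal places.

(-8.02, -4.78)

Standard errors of each mean: 9.1/√202 = 0.6403 and 6.2/√141 = 0.5221.
SE(x̄₁ − x̄₂) = √(0.6403² + 0.5221²) = 0.8262 for independent samples with unequal variances.
With z* = 1.960, the margin is 1.960 × 0.8262 = 1.6194.
x̄₁ − x̄₂ = 46.9 − 53.3 = -6.4000; the interval is -6.4000 ± 1.6194 = (-8.02, -4.78).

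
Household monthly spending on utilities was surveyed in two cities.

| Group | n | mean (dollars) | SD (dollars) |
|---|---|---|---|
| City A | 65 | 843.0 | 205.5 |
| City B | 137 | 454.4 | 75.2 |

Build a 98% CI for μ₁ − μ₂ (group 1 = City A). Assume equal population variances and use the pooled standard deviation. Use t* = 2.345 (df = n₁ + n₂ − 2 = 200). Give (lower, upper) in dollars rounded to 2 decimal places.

(342.07, 435.13)

Pooled variance s_p² = [64·205.5² + 136·75.2²] / (65+137−2) = 17359.1072, so s_p = 131.7540.
SE_diff = s_p·√(1/n₁ + 1/n₂) = 131.7540·√(1/65 + 1/137) = 19.8437.
t* = 2.345; margin = 2.345 × 19.8437 = 46.5335.
Difference = 843.0 − 454.4 = 388.6000.
388.6000 ± 46.5335 → (342.07, 435.13).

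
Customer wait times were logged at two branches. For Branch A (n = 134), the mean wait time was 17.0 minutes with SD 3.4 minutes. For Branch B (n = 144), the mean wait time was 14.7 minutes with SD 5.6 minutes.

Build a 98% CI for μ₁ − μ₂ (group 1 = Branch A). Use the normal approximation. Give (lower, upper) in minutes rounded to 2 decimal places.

Standard errors of each mean: 3.4/√134 = 0.2937 and 5.6/√144 = 0.4667.
SE(x̄₁ − x̄₂) = √(0.2937² + 0.4667²) = 0.5514 for independent samples with unequal variances.
With z* = 2.326, the margin is 2.326 × 0.5514 = 1.2826.
x̄₁ − x̄₂ = 17.0 − 14.7 = 2.3000; the interval is 2.3000 ± 1.2826 = (1.02, 3.58).

(1.02, 3.58)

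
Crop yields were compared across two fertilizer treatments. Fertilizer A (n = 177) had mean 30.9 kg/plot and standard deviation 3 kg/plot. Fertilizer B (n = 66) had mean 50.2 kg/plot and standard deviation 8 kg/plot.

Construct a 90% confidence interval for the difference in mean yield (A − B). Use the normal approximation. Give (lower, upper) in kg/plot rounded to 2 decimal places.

(-20.96, -17.64)

SE₁ = s₁/√n₁ = 3/√177 = 0.2255; SE₂ = 8/√66 = 0.9847.
Independent samples, unequal variances: SE_diff = √(SE₁² + SE₂²) = √(0.05085025 + 0.96963409) = 1.0102.
z* = 1.645, so margin of error = 1.645 × 1.0102 = 1.6618.
Difference in means = 30.9 − 50.2 = -19.3000.
-19.3000 ± 1.6618 → (-20.96, -17.64).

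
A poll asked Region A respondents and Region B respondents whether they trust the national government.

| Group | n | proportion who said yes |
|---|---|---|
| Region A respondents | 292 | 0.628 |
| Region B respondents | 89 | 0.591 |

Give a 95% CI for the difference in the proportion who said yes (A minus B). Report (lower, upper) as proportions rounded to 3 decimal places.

(-0.079, 0.153)

The two standard errors are √(0.6280×0.3720/292) = 0.02829 and √(0.5910×0.4090/89) = 0.05211.
Because the samples are independent, SE_diff = √(0.02829² + 0.05211²) = 0.05929.
Using z* = 1.960 for 95%, ME = 1.960 × 0.05929 = 0.11621.
p̂₁ − p̂₂ = 0.0370; interval 0.0370 ± 0.11621 gives (-0.079, 0.153).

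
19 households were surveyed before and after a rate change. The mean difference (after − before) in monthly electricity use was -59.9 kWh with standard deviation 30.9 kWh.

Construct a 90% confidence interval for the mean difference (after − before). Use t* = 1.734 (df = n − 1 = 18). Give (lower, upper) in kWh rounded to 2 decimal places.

(-72.19, -47.61)

This is a matched-pairs design, so SE = s_d/√n = 30.9/√19 = 7.0889.
Margin = 1.734 × 7.0889 = 12.2922; the interval is -59.9 ± 12.2922 = (-72.19, -47.61).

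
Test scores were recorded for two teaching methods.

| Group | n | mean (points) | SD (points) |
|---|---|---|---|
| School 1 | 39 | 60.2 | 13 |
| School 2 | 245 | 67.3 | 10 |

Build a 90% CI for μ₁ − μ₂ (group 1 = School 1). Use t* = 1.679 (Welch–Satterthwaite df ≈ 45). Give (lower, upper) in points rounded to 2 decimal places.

Per-group SEs: s₁/√n₁ = 13/√39 = 2.0817, s₂/√n₂ = 10/√245 = 0.6389.
Unpooled SE of the difference: √(4.33347489 + 0.40819321) = 2.1775.
Margin of error = t* · SE = 1.679 × 2.1775 = 3.6560.
x̄₁ − x̄₂ = 60.2 − 67.3 = -7.1000.
CI: -7.1000 ± 3.6560 = (-10.76, -3.44).

(-10.76, -3.44)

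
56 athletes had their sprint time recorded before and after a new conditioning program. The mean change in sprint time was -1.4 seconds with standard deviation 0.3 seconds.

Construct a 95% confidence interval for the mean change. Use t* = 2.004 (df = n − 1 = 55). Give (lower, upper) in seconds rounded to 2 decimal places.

This is a matched-pairs design, so SE = s_d/√n = 0.3/√56 = 0.0401.
Margin = 2.004 × 0.0401 = 0.0804; the interval is -1.4 ± 0.0804 = (-1.48, -1.32).

(-1.48, -1.32)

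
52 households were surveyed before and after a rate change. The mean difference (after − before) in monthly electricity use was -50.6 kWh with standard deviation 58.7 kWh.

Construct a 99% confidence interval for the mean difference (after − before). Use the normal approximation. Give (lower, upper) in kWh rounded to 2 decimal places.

(-71.57, -29.63)

This is a matched-pairs design, so SE = s_d/√n = 58.7/√52 = 8.1402.
Margin = 2.576 × 8.1402 = 20.9692; the interval is -50.6 ± 20.9692 = (-71.57, -29.63).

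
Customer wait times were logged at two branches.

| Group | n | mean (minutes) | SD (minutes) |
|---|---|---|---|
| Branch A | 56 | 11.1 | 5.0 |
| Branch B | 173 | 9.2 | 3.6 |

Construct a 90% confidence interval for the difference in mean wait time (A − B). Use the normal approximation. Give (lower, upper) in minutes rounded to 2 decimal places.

(0.71, 3.09)

Per-group SEs: s₁/√n₁ = 5.0/√56 = 0.6682, s₂/√n₂ = 3.6/√173 = 0.2737.
Unpooled SE of the difference: √(0.44649124 + 0.07491169) = 0.7221.
Margin of error = z* · SE = 1.645 × 0.7221 = 1.1879.
x̄₁ − x̄₂ = 11.1 − 9.2 = 1.9000.
CI: 1.9000 ± 1.1879 = (0.71, 3.09).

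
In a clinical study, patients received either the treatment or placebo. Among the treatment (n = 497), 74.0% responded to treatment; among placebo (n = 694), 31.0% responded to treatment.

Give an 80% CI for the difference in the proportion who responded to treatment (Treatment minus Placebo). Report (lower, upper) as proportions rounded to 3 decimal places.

(0.396, 0.464)

The two standard errors are √(0.7400×0.2600/497) = 0.01968 and √(0.3100×0.6900/694) = 0.01756.
Because the samples are independent, SE_diff = √(0.01968² + 0.01756²) = 0.02638.
Using z* = 1.282 for 80%, ME = 1.282 × 0.02638 = 0.03382.
p̂₁ − p̂₂ = 0.4300; interval 0.4300 ± 0.03382 gives (0.396, 0.464).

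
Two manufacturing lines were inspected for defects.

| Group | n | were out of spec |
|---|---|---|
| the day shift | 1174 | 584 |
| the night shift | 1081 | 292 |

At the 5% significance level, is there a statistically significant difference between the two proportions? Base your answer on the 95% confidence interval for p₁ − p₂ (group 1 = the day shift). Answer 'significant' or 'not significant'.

significant

Sample proportions: 584/1174 = 0.4974, 292/1081 = 0.2701.
Each SE is √(p̂(1−p̂)/n): √(0.4974·0.5026/1174) = 0.01459 and √(0.2701·0.7299/1081) = 0.01350.
SE(p̂₁ − p̂₂) = √(SE₁² + SE₂²) = √(0.0002128681 + 0.00018225) = 0.01988, since the two samples are independent.
At 95% confidence z* = 1.960; margin = 1.960 × 0.01988 = 0.03896.
The difference is 0.4974 − 0.2701 = 0.2273, so the interval is 0.2273 ± 0.03896 = (0.18834, 0.26626).
The interval (0.18834, 0.26626) does not contain 0, so the difference is significant.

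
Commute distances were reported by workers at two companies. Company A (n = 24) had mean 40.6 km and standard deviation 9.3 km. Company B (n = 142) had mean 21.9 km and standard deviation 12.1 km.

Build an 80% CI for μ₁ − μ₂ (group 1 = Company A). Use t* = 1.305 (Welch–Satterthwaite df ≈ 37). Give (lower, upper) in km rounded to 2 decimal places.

(15.89, 21.51)

Standard errors of each mean: 9.3/√24 = 1.8984 and 12.1/√142 = 1.0154.
SE(x̄₁ − x̄₂) = √(1.8984² + 1.0154²) = 2.1529 for independent samples with unequal variances.
With t* = 1.305, the margin is 1.305 × 2.1529 = 2.8095.
x̄₁ − x̄₂ = 40.6 − 21.9 = 18.7000; the interval is 18.7000 ± 2.8095 = (15.89, 21.51).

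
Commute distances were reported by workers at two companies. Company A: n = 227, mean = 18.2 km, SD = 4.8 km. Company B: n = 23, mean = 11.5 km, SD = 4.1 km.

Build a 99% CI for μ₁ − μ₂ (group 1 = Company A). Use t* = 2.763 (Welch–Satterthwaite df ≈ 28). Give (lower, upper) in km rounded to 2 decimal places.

(4.18, 9.22)

Per-group SEs: s₁/√n₁ = 4.8/√227 = 0.3186, s₂/√n₂ = 4.1/√23 = 0.8549.
Unpooled SE of the difference: √(0.10150596 + 0.73085401) = 0.9123.
Margin of error = t* · SE = 2.763 × 0.9123 = 2.5207.
x̄₁ − x̄₂ = 18.2 − 11.5 = 6.7000.
CI: 6.7000 ± 2.5207 = (4.18, 9.22).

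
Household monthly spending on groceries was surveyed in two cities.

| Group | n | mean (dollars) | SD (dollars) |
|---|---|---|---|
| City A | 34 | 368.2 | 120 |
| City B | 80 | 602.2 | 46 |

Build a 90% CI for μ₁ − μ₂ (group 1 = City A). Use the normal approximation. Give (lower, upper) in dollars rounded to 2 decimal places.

SE₁ = s₁/√n₁ = 120/√34 = 20.5798; SE₂ = 46/√80 = 5.1430.
Independent samples, unequal variances: SE_diff = √(SE₁² + SE₂²) = √(423.52816804 + 26.450449) = 21.2127.
z* = 1.645, so margin of error = 1.645 × 21.2127 = 34.8949.
Difference in means = 368.2 − 602.2 = -234.0000.
-234.0000 ± 34.8949 → (-268.89, -199.11).

(-268.89, -199.11)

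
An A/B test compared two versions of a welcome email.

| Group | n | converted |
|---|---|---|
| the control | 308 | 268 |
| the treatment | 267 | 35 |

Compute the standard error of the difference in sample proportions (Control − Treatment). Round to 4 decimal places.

0.0282

p̂₁ = 268/308 = 0.8701 and p̂₂ = 35/267 = 0.1311.
SE₁ = √(p̂₁(1−p̂₁)/n₁) = √(0.8701·0.1299/308) = 0.01916; SE₂ = √(0.1311·0.8689/267) = 0.02066.
Independent samples: SE of the difference = √(SE₁² + SE₂²) = √(0.0003671056 + 0.0004268356) = 0.02818.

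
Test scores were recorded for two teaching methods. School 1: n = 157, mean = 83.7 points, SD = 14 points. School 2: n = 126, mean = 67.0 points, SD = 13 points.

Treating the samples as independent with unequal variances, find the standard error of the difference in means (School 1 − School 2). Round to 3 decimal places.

1.609

SE₁ = s₁/√n₁ = 14/√157 = 1.1173; SE₂ = 13/√126 = 1.1581.
Independent samples, unequal variances: SE_diff = √(SE₁² + SE₂²) = √(1.24835929 + 1.34119561) = 1.6092.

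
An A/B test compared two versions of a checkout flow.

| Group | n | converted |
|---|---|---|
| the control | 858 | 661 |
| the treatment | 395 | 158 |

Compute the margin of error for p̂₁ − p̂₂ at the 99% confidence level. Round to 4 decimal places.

0.0735

p̂₁ = 661/858 = 0.7704 and p̂₂ = 158/395 = 0.4000.
SE₁ = √(p̂₁(1−p̂₁)/n₁) = √(0.7704·0.2296/858) = 0.01436; SE₂ = √(0.4000·0.6000/395) = 0.02465.
Independent samples: SE of the difference = √(SE₁² + SE₂²) = √(0.0002062096 + 0.0006076225) = 0.02853.
z* for 99% confidence is 2.576, so the margin of error is 2.576 × 0.02853 = 0.07349.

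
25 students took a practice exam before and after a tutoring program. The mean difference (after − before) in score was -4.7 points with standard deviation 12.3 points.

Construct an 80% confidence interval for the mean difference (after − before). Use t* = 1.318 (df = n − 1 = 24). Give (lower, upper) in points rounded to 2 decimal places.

(-7.94, -1.46)

Paired design: SE = s_d/√n = 12.3/√25 = 2.4600.
t* = 1.318; margin of error = 1.318 × 2.4600 = 3.2423.
-4.7 ± 3.2423 → (-7.94, -1.46).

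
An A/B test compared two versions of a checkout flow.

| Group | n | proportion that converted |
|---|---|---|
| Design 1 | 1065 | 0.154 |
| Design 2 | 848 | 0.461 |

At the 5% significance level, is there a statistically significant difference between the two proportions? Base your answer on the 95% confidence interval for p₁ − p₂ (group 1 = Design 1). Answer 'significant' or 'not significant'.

significant

Each SE is √(p̂(1−p̂)/n): √(0.1540·0.8460/1065) = 0.01106 and √(0.4610·0.5390/848) = 0.01712.
SE(p̂₁ − p̂₂) = √(SE₁² + SE₂²) = √(0.0001223236 + 0.0002930944) = 0.02038, since the two samples are independent.
At 95% confidence z* = 1.960; margin = 1.960 × 0.02038 = 0.03994.
The difference is 0.1540 − 0.4610 = -0.3070, so the interval is -0.3070 ± 0.03994 = (-0.34694, -0.26706).
The interval (-0.34694, -0.26706) does not contain 0, so the difference is significant.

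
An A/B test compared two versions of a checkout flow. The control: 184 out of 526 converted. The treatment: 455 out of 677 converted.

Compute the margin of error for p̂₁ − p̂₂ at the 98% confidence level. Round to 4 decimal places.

0.0640

First, p̂₁ = 184/526 = 0.3498; p̂₂ = 455/677 = 0.6721.
The two standard errors are √(0.3498×0.6502/526) = 0.02079 and √(0.6721×0.3279/677) = 0.01804.
Because the samples are independent, SE_diff = √(0.02079² + 0.01804²) = 0.02753.
Using z* = 2.326 for 98%, ME = 2.326 × 0.02753 = 0.06403.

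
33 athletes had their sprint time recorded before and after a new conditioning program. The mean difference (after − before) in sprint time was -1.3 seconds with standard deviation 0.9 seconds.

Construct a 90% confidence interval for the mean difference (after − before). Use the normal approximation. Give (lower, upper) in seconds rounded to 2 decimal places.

(-1.56, -1.04)

This is a matched-pairs design, so SE = s_d/√n = 0.9/√33 = 0.1567.
Margin = 1.645 × 0.1567 = 0.2578; the interval is -1.3 ± 0.2578 = (-1.56, -1.04).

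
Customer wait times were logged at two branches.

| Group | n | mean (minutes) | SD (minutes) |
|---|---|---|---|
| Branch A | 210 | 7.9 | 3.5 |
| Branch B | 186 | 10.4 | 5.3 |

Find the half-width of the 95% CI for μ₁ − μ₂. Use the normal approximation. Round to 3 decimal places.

0.897

Standard errors of each mean: 3.5/√210 = 0.2415 and 5.3/√186 = 0.3886.
SE(x̄₁ − x̄₂) = √(0.2415² + 0.3886²) = 0.4575 for independent samples with unequal variances.
With z* = 1.960, the margin is 1.960 × 0.4575 = 0.8967.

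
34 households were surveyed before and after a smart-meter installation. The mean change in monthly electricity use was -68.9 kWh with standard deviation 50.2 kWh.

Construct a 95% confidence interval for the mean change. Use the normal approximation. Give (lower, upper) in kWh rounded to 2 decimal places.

This is a matched-pairs design, so SE = s_d/√n = 50.2/√34 = 8.6092.
Margin = 1.960 × 8.6092 = 16.8740; the interval is -68.9 ± 16.8740 = (-85.77, -52.03).

(-85.77, -52.03)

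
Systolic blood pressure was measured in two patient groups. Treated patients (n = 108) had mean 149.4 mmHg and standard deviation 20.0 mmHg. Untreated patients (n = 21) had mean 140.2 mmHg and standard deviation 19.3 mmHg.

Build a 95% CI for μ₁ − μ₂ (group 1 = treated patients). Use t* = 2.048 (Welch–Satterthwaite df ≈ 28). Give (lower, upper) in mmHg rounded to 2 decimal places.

SE₁ = s₁/√n₁ = 20.0/√108 = 1.9245; SE₂ = 19.3/√21 = 4.2116.
Independent samples, unequal variances: SE_diff = √(SE₁² + SE₂²) = √(3.70370025 + 17.73757456) = 4.6305.
t* = 2.048, so margin of error = 2.048 × 4.6305 = 9.4833.
Difference in means = 149.4 − 140.2 = 9.2000.
9.2000 ± 9.4833 → (-0.28, 18.68).

(-0.28, 18.68)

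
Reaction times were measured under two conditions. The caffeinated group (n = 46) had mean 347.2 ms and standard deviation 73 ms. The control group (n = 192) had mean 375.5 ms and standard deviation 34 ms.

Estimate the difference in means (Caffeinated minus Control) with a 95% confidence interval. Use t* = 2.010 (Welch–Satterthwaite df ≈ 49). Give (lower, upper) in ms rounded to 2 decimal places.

SE₁ = s₁/√n₁ = 73/√46 = 10.7633; SE₂ = 34/√192 = 2.4537.
Independent samples, unequal variances: SE_diff = √(SE₁² + SE₂²) = √(115.84862689 + 6.02064369) = 11.0394.
t* = 2.010, so margin of error = 2.010 × 11.0394 = 22.1892.
Difference in means = 347.2 − 375.5 = -28.3000.
-28.3000 ± 22.1892 → (-50.49, -6.11).

(-50.49, -6.11)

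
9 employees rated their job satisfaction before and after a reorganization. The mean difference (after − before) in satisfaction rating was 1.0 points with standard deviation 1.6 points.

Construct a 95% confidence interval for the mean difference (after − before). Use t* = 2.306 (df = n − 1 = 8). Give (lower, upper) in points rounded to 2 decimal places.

Paired design: SE = s_d/√n = 1.6/√9 = 0.5333.
t* = 2.306; margin of error = 2.306 × 0.5333 = 1.2298.
1.0 ± 1.2298 → (-0.23, 2.23).

(-0.23, 2.23)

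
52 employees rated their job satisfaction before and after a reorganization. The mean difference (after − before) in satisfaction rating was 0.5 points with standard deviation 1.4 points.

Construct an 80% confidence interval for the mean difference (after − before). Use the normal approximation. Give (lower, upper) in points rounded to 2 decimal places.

This is a matched-pairs design, so SE = s_d/√n = 1.4/√52 = 0.1941.
Margin = 1.282 × 0.1941 = 0.2488; the interval is 0.5 ± 0.2488 = (0.25, 0.75).

(0.25, 0.75)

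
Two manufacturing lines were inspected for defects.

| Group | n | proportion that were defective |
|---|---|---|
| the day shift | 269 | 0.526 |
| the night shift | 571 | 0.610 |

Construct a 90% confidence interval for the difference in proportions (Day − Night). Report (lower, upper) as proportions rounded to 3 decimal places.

SE₁ = √(p̂₁(1−p̂₁)/n₁) = √(0.5260·0.4740/269) = 0.03044; SE₂ = √(0.6100·0.3900/571) = 0.02041.
Independent samples: SE of the difference = √(SE₁² + SE₂²) = √(0.0009265936 + 0.0004165681) = 0.03665.
z* for 90% confidence is 1.645, so the margin of error is 1.645 × 0.03665 = 0.06029.
Point estimate p̂₁ − p̂₂ = 0.5260 − 0.6100 = -0.0840.
-0.0840 ± 0.06029 → (-0.144, -0.024).

(-0.144, -0.024)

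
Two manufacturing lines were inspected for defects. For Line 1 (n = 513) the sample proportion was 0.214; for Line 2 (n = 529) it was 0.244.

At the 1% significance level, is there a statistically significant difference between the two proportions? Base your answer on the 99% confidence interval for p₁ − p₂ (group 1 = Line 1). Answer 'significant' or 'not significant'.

not significant

SE₁ = √(p̂₁(1−p̂₁)/n₁) = √(0.2140·0.7860/513) = 0.01811; SE₂ = √(0.2440·0.7560/529) = 0.01867.
Independent samples: SE of the difference = √(SE₁² + SE₂²) = √(0.0003279721 + 0.0003485689) = 0.02601.
z* for 99% confidence is 2.576, so the margin of error is 2.576 × 0.02601 = 0.06700.
Point estimate p̂₁ − p̂₂ = 0.2140 − 0.2440 = -0.0300.
-0.0300 ± 0.06700 → (-0.09700, 0.03700).
The interval (-0.09700, 0.03700) contains 0, so the difference is not significant.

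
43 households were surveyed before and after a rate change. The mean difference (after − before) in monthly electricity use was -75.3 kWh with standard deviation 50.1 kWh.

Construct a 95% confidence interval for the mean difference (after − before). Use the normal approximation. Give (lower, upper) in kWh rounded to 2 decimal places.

This is a matched-pairs design, so SE = s_d/√n = 50.1/√43 = 7.6402.
Margin = 1.960 × 7.6402 = 14.9748; the interval is -75.3 ± 14.9748 = (-90.27, -60.33).

(-90.27, -60.33)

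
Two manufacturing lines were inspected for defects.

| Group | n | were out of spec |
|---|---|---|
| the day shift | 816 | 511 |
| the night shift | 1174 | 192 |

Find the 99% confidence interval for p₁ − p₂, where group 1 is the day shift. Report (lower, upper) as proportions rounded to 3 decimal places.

First, p̂₁ = 511/816 = 0.6262; p̂₂ = 192/1174 = 0.1635.
The two standard errors are √(0.6262×0.3738/816) = 0.01694 and √(0.1635×0.8365/1174) = 0.01079.
Because the samples are independent, SE_diff = √(0.01694² + 0.01079²) = 0.02008.
Using z* = 2.576 for 99%, ME = 2.576 × 0.02008 = 0.05173.
p̂₁ − p̂₂ = 0.4627; interval 0.4627 ± 0.05173 gives (0.411, 0.514).

(0.411, 0.514)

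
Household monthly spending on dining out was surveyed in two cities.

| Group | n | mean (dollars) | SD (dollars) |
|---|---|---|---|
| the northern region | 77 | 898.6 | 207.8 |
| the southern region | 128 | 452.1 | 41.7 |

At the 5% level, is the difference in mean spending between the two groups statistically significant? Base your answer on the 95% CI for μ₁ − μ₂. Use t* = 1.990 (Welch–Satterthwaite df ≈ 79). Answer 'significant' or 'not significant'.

significant

Standard errors of each mean: 207.8/√77 = 23.6810 and 41.7/√128 = 3.6858.
SE(x̄₁ − x̄₂) = √(23.6810² + 3.6858²) = 23.9661 for independent samples with unequal variances.
With t* = 1.990, the margin is 1.990 × 23.9661 = 47.6925.
x̄₁ − x̄₂ = 898.6 − 452.1 = 446.5000; the interval is 446.5000 ± 47.6925 = (398.8075, 494.1925).
The interval (398.8075, 494.1925) does not contain 0, so the difference is significant.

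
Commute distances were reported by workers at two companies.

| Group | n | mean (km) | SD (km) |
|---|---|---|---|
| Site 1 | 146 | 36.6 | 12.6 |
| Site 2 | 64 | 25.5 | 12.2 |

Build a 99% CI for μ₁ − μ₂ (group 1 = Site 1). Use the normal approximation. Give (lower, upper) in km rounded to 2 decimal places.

SE₁ = s₁/√n₁ = 12.6/√146 = 1.0428; SE₂ = 12.2/√64 = 1.5250.
Independent samples, unequal variances: SE_diff = √(SE₁² + SE₂²) = √(1.08743184 + 2.325625) = 1.8474.
z* = 2.576, so margin of error = 2.576 × 1.8474 = 4.7589.
Difference in means = 36.6 − 25.5 = 11.1000.
11.1000 ± 4.7589 → (6.34, 15.86).

(6.34, 15.86)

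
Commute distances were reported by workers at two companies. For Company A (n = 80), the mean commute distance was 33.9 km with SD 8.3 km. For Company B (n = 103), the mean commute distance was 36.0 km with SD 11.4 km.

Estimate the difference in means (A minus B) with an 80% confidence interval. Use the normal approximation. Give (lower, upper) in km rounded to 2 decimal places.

Standard errors of each mean: 8.3/√80 = 0.9280 and 11.4/√103 = 1.1233.
SE(x̄₁ − x̄₂) = √(0.9280² + 1.1233²) = 1.4570 for independent samples with unequal variances.
With z* = 1.282, the margin is 1.282 × 1.4570 = 1.8679.
x̄₁ − x̄₂ = 33.9 − 36.0 = -2.1000; the interval is -2.1000 ± 1.8679 = (-3.97, -0.23).

(-3.97, -0.23)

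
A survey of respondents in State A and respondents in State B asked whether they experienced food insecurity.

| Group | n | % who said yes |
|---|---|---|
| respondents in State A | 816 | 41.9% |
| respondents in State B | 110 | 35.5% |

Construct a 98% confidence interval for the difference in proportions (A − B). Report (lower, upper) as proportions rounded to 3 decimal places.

(-0.049, 0.177)

SE₁ = √(p̂₁(1−p̂₁)/n₁) = √(0.4190·0.5810/816) = 0.01727; SE₂ = √(0.3550·0.6450/110) = 0.04562.
Independent samples: SE of the difference = √(SE₁² + SE₂²) = √(0.0002982529 + 0.0020811844) = 0.04878.
z* for 98% confidence is 2.326, so the margin of error is 2.326 × 0.04878 = 0.11346.
Point estimate p̂₁ − p̂₂ = 0.4190 − 0.3550 = 0.0640.
0.0640 ± 0.11346 → (-0.049, 0.177).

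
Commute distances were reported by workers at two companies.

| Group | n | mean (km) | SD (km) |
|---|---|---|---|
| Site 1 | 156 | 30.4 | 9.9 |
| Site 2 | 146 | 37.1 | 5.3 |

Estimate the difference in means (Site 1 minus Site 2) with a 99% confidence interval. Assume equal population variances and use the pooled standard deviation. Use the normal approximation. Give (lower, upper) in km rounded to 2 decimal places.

s_p = √[((n₁−1)s₁² + (n₂−1)s₂²)/(n₁+n₂−2)] = √[(155·9.9² + 145·5.3²)/300] = 8.0134.
SE = 8.0134·√(1/156 + 1/146) = 0.9227.
With z* = 2.576, margin = 2.576 × 0.9227 = 2.3769.
x̄₁ − x̄₂ = 30.4 − 37.1 = -6.7000; interval -6.7000 ± 2.3769 = (-9.08, -4.32).

(-9.08, -4.32)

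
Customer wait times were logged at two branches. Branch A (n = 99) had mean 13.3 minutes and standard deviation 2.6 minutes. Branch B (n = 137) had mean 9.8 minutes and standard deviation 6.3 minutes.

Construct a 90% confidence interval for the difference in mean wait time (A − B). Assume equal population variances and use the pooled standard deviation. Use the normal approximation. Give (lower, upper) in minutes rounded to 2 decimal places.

(2.40, 4.60)

Pooled variance s_p² = [98·2.6² + 136·6.3²] / (99+137−2) = 25.8988, so s_p = 5.0891.
SE_diff = s_p·√(1/n₁ + 1/n₂) = 5.0891·√(1/99 + 1/137) = 0.6713.
z* = 1.645; margin = 1.645 × 0.6713 = 1.1043.
Difference = 13.3 − 9.8 = 3.5000.
3.5000 ± 1.1043 → (2.40, 4.60).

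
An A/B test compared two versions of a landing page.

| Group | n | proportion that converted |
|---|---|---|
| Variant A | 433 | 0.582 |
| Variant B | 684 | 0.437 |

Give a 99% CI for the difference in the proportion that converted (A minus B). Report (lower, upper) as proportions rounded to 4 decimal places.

SE₁ = √(p̂₁(1−p̂₁)/n₁) = √(0.5820·0.4180/433) = 0.02370; SE₂ = √(0.4370·0.5630/684) = 0.01897.
Independent samples: SE of the difference = √(SE₁² + SE₂²) = √(0.00056169 + 0.0003598609) = 0.03036.
z* for 99% confidence is 2.576, so the margin of error is 2.576 × 0.03036 = 0.07821.
Point estimate p̂₁ − p̂₂ = 0.5820 − 0.4370 = 0.1450.
0.1450 ± 0.07821 → (0.0668, 0.2232).

(0.0668, 0.2232)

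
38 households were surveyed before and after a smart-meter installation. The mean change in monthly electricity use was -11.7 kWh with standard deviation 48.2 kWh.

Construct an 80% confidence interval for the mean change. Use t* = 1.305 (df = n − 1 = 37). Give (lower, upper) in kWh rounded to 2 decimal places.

Paired design: SE = s_d/√n = 48.2/√38 = 7.8191.
t* = 1.305; margin of error = 1.305 × 7.8191 = 10.2039.
-11.7 ± 10.2039 → (-21.90, -1.50).

(-21.90, -1.50)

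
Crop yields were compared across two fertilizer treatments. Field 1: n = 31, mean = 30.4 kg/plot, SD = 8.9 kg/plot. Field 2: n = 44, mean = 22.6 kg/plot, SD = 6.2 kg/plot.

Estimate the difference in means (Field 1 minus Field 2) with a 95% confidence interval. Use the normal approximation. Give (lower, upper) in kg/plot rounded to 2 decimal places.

SE₁ = s₁/√n₁ = 8.9/√31 = 1.5985; SE₂ = 6.2/√44 = 0.9347.
Independent samples, unequal variances: SE_diff = √(SE₁² + SE₂²) = √(2.55520225 + 0.87366409) = 1.8517.
z* = 1.960, so margin of error = 1.960 × 1.8517 = 3.6293.
Difference in means = 30.4 − 22.6 = 7.8000.
7.8000 ± 3.6293 → (4.17, 11.43).

(4.17, 11.43)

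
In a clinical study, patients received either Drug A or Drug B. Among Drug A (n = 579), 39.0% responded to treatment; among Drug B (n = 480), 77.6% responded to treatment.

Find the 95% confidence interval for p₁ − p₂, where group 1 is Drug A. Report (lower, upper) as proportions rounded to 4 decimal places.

(-0.4405, -0.3315)

Each SE is √(p̂(1−p̂)/n): √(0.3900·0.6100/579) = 0.02027 and √(0.7760·0.2240/480) = 0.01903.
SE(p̂₁ − p̂₂) = √(SE₁² + SE₂²) = √(0.0004108729 + 0.0003621409) = 0.02780, since the two samples are independent.
At 95% confidence z* = 1.960; margin = 1.960 × 0.02780 = 0.05449.
The difference is 0.3900 − 0.7760 = -0.3860, so the interval is -0.3860 ± 0.05449 = (-0.4405, -0.3315).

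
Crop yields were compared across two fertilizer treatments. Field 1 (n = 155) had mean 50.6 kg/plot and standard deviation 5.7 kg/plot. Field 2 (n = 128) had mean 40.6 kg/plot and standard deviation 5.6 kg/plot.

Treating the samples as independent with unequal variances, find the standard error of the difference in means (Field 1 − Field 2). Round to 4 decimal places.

0.6742

Per-group SEs: s₁/√n₁ = 5.7/√155 = 0.4578, s₂/√n₂ = 5.6/√128 = 0.4950.
Unpooled SE of the difference: √(0.20958084 + 0.245025) = 0.6742.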